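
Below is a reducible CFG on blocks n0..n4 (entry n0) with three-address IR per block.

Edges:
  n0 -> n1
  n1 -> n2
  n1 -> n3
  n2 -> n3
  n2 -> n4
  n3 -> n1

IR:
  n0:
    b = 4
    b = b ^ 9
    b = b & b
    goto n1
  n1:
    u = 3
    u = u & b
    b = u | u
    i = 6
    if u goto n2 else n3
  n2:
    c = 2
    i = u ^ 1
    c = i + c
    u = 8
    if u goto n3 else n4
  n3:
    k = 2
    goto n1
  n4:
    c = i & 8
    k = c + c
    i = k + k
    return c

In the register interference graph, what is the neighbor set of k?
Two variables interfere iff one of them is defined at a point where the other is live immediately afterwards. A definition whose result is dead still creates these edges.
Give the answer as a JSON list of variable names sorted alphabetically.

Answer: ["b", "c"]

Derivation:
Block summaries:
  n0 def {b} use ∅
  n1 def {b,i,u} use {b}
  n2 def {c,i,u} use {u}
  n3 def {k} use ∅
  n4 def {c,i,k} use {i}

Liveness:
  n0 li=∅ lo={b}
  n1 li={b} lo={b,u}
  n2 li={b,u} lo={b,i}
  n3 li={b} lo={b}
  n4 li={i} lo=∅

Interfere edges:
  b: {c,i,k,u}
  c: {b,i,k,u}
  i: {b,c,u}
  k: {b,c}
  u: {b,c,i}

N(k) = ["b", "c"]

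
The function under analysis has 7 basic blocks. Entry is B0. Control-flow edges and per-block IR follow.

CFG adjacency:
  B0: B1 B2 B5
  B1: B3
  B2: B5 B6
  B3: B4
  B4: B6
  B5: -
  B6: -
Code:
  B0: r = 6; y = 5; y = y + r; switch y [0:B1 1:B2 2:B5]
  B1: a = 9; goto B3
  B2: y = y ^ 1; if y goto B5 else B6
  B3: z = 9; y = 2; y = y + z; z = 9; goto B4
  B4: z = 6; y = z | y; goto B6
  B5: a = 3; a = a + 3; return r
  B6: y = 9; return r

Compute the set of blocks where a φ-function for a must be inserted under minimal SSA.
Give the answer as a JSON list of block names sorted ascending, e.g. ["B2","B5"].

Answer: ["B6"]

Analysis:
idom tree: B1←B0 B2←B0 B3←B1 B4←B3 B5←B0 B6←B0
Dom∩ at merges:
  B5: preds {B0,B2}: {B0} ∩ {B0,B2} = {B0}; idom=B0
  B6: preds {B2,B4}: {B0,B2} ∩ {B0,B1,B3,B4} = {B0}; idom=B0

DF walk-up:
  join B5 pred B0: · stop@B0
  join B5 pred B2: B2 stop@B0
  join B6 pred B2: B2 stop@B0
  join B6 pred B4: B4→B3→B1 stop@B0
  B0 → ∅
  B1 → {B6}
  B2 → {B5,B6}
  B3 → {B6}
  B4 → {B6}
  B5 → ∅
  B6 → ∅

φ for a: defs {B1,B5}
  DF⁺ = {B6}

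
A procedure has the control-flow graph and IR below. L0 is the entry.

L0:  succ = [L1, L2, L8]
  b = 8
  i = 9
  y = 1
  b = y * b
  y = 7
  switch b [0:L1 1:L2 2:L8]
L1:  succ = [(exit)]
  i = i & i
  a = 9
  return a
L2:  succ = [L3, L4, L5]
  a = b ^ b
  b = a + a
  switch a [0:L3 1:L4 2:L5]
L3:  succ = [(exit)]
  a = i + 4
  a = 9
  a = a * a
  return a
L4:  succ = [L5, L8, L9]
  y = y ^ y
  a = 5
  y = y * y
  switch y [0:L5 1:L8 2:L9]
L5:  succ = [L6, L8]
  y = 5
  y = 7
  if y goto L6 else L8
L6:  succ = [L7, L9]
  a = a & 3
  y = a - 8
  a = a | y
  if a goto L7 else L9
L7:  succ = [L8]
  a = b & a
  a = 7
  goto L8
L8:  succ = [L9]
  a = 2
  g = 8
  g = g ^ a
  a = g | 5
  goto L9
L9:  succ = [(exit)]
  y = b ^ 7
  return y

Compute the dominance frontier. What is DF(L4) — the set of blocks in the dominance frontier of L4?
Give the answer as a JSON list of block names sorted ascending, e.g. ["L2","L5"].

Answer: ["L5", "L8", "L9"]

Working:
idom tree: L1←L0 L2←L0 L3←L2 L4←L2 L5←L2 L6←L5 L7←L6 L8←L0 L9←L0
Dom at joins:
  L5: preds {L2,L4}: {L0,L2} ∩ {L0,L2,L4} = {L0,L2}; idom=L2
  L8: preds {L0,L4,L5,L7}: {L0} ∩ {L0,L2,L4} ∩ {L0,L2,L5} ∩ {L0,L2,L5,L6,L7} = {L0}; idom=L0
  L9: preds {L4,L6,L8}: {L0,L2,L4} ∩ {L0,L2,L5,L6} ∩ {L0,L8} = {L0}; idom=L0

Frontier:
  join L5 pred L2: · stop@L2
  join L5 pred L4: L4 stop@L2
  join L8 pred L0: · stop@L0
  join L8 pred L4: L4→L2 stop@L0
  join L8 pred L5: L5→L2 stop@L0
  join L8 pred L7: L7→L6→L5→L2 stop@L0
  join L9 pred L4: L4→L2 stop@L0
  join L9 pred L6: L6→L5→L2 stop@L0
  join L9 pred L8: L8 stop@L0
  L0 → ∅
  L1 → ∅
  L2 → {L8,L9}
  L3 → ∅
  L4 → {L5,L8,L9}
  L5 → {L8,L9}
  L6 → {L8,L9}
  L7 → {L8}
  L8 → {L9}
  L9 → ∅

DF(L4) = ["L5", "L8", "L9"]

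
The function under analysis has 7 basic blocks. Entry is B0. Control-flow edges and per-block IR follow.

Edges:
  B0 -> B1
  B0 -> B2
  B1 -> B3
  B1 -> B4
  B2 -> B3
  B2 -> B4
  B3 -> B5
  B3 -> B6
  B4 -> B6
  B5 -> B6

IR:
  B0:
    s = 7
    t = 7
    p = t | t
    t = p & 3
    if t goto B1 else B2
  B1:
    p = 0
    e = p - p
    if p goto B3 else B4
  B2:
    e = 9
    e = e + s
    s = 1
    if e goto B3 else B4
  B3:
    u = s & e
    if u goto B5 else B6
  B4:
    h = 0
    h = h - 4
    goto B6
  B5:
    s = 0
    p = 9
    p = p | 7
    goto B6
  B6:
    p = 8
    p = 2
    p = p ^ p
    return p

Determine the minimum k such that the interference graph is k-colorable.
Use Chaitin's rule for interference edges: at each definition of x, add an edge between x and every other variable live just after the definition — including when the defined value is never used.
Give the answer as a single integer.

Per-block:
  B0 def {p,s,t} use ∅
  B1 def {e,p} use ∅
  B2 def {e,s} use {s}
  B3 def {u} use {e,s}
  B4 def {h} use ∅
  B5 def {p,s} use ∅
  B6 def {p} use ∅

Liveness:
  B0 li=∅ lo={s}
  B1 li={s} lo={e,s}
  B2 li={s} lo={e,s}
  B3 li={e,s} lo=∅
  B4 li=∅ lo=∅
  B5 li=∅ lo=∅
  B6 li=∅ lo=∅

Interference:
  e — {p,s}
  h — ∅
  p — {e,s}
  s — {e,p,t}
  t — {s}
  u — ∅

Registers:
  {e,p,s} pairwise interfere (3-clique) ⇒ χ ≥ 3
  3-colouring: R0={h,s,u}  R1={e,t}  R2={p}
  χ = 3

Answer: 3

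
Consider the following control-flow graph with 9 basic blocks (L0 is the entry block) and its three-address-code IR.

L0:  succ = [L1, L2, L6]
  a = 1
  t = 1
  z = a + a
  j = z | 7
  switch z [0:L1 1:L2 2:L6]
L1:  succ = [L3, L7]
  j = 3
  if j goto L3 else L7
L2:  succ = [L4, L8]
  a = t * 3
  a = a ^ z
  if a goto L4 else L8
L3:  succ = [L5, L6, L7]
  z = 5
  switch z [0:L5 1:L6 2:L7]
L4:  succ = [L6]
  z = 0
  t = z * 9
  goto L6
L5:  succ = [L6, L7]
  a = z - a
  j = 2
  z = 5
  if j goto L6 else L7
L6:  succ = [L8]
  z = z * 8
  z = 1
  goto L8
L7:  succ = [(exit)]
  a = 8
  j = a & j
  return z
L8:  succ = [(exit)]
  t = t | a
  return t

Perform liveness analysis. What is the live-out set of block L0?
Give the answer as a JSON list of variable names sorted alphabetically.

Per-block:
  L0: def={a,j,t,z} ue=∅
  L1: def={j} ue=∅
  L2: def={a} ue={t,z}
  L3: def={z} ue=∅
  L4: def={t,z} ue=∅
  L5: def={a,j,z} ue={a,z}
  L6: def={z} ue={z}
  L7: def={a,j} ue={j,z}
  L8: def={t} ue={a,t}

Liveness:
  L0 li=∅ lo={a,t,z}
  L1 li={a,t,z} lo={a,j,t,z}
  L2 li={t,z} lo={a,t}
  L3 li={a,j,t} lo={a,j,t,z}
  L4 li={a} lo={a,t,z}
  L5 li={a,t,z} lo={a,j,t,z}
  L6 li={a,t,z} lo={a,t}
  L7 li={j,z} lo=∅
  L8 li={a,t} lo=∅

live-out(L0) = ["a", "t", "z"]

Answer: ["a", "t", "z"]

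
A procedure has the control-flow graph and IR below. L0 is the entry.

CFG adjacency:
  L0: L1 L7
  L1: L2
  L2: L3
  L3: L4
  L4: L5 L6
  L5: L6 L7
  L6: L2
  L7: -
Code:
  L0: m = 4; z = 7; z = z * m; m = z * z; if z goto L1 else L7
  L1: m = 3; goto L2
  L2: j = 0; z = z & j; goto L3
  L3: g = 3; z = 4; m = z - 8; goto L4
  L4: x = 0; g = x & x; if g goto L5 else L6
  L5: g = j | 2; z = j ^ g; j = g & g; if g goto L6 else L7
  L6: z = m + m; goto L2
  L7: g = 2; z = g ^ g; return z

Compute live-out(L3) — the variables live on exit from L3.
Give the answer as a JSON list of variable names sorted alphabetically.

Answer: ["j", "m"]

Analysis:
Block summaries:
  L0: def={m,z} ue=∅
  L1: def={m} ue=∅
  L2: def={j,z} ue={z}
  L3: def={g,m,z} ue=∅
  L4: def={g,x} ue=∅
  L5: def={g,j,z} ue={j}
  L6: def={z} ue={m}
  L7: def={g,z} ue=∅

Live sets:
  live L0: ∅→{z}
  live L1: {z}→{z}
  live L2: {z}→{j}
  live L3: {j}→{j,m}
  live L4: {j,m}→{j,m}
  live L5: {j,m}→{m}
  live L6: {m}→{z}
  live L7: ∅→∅

live-out(L3) = ["j", "m"]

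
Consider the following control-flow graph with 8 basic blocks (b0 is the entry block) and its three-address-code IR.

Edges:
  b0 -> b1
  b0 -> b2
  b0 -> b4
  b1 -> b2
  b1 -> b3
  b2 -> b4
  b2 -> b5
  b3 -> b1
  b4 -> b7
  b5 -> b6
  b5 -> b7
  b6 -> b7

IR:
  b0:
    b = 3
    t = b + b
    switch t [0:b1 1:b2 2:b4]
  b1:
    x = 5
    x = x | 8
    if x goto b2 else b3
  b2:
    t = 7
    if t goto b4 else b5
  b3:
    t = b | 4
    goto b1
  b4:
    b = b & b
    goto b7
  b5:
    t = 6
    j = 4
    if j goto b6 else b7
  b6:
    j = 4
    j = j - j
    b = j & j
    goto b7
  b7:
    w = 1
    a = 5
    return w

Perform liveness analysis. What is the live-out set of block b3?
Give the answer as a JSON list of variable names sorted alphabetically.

Answer: ["b"]

Working:
def/use:
  b0: def={b,t} ue=∅
  b1: def={x} ue=∅
  b2: def={t} ue=∅
  b3: def={t} ue={b}
  b4: def={b} ue={b}
  b5: def={j,t} ue=∅
  b6: def={b,j} ue=∅
  b7: def={a,w} ue=∅

Liveness:
  b0 li=∅ lo={b}
  b1 li={b} lo={b}
  b2 li={b} lo={b}
  b3 li={b} lo={b}
  b4 li={b} lo=∅
  b5 li=∅ lo=∅
  b6 li=∅ lo=∅
  b7 li=∅ lo=∅

live-out(b3) = ["b"]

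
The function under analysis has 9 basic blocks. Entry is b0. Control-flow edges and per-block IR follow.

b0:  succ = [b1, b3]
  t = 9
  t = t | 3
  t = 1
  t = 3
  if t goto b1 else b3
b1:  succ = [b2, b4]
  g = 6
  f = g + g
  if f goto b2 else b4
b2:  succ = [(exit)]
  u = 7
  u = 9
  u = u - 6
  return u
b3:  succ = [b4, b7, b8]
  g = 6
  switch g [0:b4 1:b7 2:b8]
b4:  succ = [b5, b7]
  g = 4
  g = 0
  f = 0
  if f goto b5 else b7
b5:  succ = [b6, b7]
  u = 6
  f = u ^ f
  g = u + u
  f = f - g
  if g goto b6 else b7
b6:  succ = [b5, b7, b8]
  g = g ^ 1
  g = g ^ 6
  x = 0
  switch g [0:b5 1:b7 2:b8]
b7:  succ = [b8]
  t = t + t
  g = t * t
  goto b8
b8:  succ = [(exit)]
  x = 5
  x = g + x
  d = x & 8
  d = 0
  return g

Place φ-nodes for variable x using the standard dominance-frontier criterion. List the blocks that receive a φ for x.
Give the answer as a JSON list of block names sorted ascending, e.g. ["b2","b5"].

Answer: ["b5", "b7", "b8"]

Derivation:
idom tree: b1←b0 b2←b1 b3←b0 b4←b0 b5←b4 b6←b5 b7←b0 b8←b0
Dom∩ at merges:
  b4: preds {b1,b3}: {b0,b1} ∩ {b0,b3} = {b0}; idom=b0
  b5: preds {b4,b6}: {b0,b4} ∩ {b0,b4,b5,b6} = {b0,b4}; idom=b4
  b7: preds {b3,b4,b5,b6}: {b0,b3} ∩ {b0,b4} ∩ {b0,b4,b5} ∩ {b0,b4,b5,b6} = {b0}; idom=b0
  b8: preds {b3,b6,b7}: {b0,b3} ∩ {b0,b4,b5,b6} ∩ {b0,b7} = {b0}; idom=b0

Frontier:
  join b4 pred b1: b1 stop@b0
  join b4 pred b3: b3 stop@b0
  join b5 pred b4: · stop@b4
  join b5 pred b6: b6→b5 stop@b4
  join b7 pred b3: b3 stop@b0
  join b7 pred b4: b4 stop@b0
  join b7 pred b5: b5→b4 stop@b0
  join b7 pred b6: b6→b5→b4 stop@b0
  join b8 pred b3: b3 stop@b0
  join b8 pred b6: b6→b5→b4 stop@b0
  join b8 pred b7: b7 stop@b0
  b0 → ∅
  b1 → {b4}
  b2 → ∅
  b3 → {b4,b7,b8}
  b4 → {b7,b8}
  b5 → {b5,b7,b8}
  b6 → {b5,b7,b8}
  b7 → {b8}
  b8 → ∅

φ for x: defs {b6,b8}
  DF⁺ = {b5,b7,b8}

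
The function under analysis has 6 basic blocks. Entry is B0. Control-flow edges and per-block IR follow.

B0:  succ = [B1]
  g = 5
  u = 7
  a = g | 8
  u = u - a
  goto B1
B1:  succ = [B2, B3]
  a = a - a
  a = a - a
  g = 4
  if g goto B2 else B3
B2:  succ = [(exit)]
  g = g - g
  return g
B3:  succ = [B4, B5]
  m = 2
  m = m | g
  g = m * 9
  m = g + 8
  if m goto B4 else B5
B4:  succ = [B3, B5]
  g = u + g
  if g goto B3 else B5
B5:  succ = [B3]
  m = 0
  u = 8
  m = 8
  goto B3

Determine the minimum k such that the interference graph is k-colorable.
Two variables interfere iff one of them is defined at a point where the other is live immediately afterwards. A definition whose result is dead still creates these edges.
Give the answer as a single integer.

def/use:
  B0: {a,g,u} / ∅
  B1: {a,g} / {a}
  B2: {g} / {g}
  B3: {g,m} / {g}
  B4: {g} / {g,u}
  B5: {m,u} / ∅

Liveness:
  B0: in=∅ out={a,u}
  B1: in={a,u} out={g,u}
  B2: in={g} out=∅
  B3: in={g,u} out={g,u}
  B4: in={g,u} out={g,u}
  B5: in={g} out={g,u}

Interference:
  a↔{u}
  g↔{m,u}
  m↔{g,u}
  u↔{a,g,m}

Colouring:
  lower bound: {g,m,u} mutually conflict ⇒ χ ≥ 3
  3-colouring: r0={u}  r1={a,g}  r2={m}
  χ = 3

Answer: 3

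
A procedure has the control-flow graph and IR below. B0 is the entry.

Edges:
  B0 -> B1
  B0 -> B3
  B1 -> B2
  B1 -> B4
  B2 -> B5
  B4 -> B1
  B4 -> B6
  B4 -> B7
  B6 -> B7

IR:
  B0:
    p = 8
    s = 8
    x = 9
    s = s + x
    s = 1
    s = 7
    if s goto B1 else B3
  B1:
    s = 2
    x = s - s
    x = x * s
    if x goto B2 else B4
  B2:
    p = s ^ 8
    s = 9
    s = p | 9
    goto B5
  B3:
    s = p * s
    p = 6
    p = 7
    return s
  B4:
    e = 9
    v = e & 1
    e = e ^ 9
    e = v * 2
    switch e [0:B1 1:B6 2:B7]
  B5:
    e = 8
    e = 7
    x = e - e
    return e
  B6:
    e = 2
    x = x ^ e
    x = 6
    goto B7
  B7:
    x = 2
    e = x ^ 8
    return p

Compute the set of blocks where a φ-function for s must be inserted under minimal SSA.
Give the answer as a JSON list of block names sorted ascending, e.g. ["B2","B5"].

Answer: ["B1"]

Analysis:
idom tree: B1←B0 B2←B1 B3←B0 B4←B1 B5←B2 B6←B4 B7←B4
Dom at joins:
  B1: preds {B0,B4}: {B0} ∩ {B0,B1,B4} = {B0}; idom=B0
  B7: preds {B4,B6}: {B0,B1,B4} ∩ {B0,B1,B4,B6} = {B0,B1,B4}; idom=B4

DF derivation:
  join B1 pred B0: · stop@B0
  join B1 pred B4: B4→B1 stop@B0
  join B7 pred B4: · stop@B4
  join B7 pred B6: B6 stop@B4
  DF(B0)=∅
  DF(B1)={B1}
  DF(B2)=∅
  DF(B3)=∅
  DF(B4)={B1}
  DF(B5)=∅
  DF(B6)={B7}
  DF(B7)=∅

φ for s: defs {B0,B1,B2,B3}
  DF⁺ = {B1}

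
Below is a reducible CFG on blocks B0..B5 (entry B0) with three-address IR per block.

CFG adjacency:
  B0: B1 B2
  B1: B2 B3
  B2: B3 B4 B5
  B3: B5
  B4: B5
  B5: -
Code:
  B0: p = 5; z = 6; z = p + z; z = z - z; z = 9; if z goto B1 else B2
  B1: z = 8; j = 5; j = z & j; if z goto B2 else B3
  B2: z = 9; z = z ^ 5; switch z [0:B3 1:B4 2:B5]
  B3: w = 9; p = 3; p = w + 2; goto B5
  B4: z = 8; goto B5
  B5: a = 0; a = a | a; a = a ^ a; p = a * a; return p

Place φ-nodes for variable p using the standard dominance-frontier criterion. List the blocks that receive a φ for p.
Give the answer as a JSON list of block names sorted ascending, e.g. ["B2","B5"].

idom tree: B1←B0 B2←B0 B3←B0 B4←B2 B5←B0
Dom∩ at merges:
  B2: preds {B0,B1}: {B0} ∩ {B0,B1} = {B0}; idom=B0
  B3: preds {B1,B2}: {B0,B1} ∩ {B0,B2} = {B0}; idom=B0
  B5: preds {B2,B3,B4}: {B0,B2} ∩ {B0,B3} ∩ {B0,B2,B4} = {B0}; idom=B0

Frontier:
  join B2 pred B0: · stop@B0
  join B2 pred B1: B1 stop@B0
  join B3 pred B1: B1 stop@B0
  join B3 pred B2: B2 stop@B0
  join B5 pred B2: B2 stop@B0
  join B5 pred B3: B3 stop@B0
  join B5 pred B4: B4→B2 stop@B0
  B0: DF=∅
  B1: DF={B2,B3}
  B2: DF={B3,B5}
  B3: DF={B5}
  B4: DF={B5}
  B5: DF=∅

φ for p: defs {B0,B3,B5}
  DF⁺ = {B5}

Answer: ["B5"]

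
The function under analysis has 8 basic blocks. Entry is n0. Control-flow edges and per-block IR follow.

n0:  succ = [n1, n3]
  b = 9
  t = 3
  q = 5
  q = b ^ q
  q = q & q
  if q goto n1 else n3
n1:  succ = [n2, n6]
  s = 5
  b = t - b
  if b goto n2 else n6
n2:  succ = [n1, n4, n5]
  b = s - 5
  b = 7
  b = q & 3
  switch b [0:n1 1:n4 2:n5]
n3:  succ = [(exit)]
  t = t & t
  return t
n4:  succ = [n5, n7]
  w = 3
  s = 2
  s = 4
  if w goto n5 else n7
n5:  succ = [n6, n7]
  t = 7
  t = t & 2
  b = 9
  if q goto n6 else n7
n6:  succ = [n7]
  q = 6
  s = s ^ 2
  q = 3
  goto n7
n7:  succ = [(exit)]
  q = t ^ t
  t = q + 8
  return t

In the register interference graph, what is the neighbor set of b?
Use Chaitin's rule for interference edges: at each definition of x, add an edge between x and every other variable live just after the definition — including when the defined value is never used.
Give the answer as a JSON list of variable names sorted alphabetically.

Answer: ["q", "s", "t"]

Working:
Per-block:
  n0: def={b,q,t} ue=∅
  n1: def={b,s} ue={b,t}
  n2: def={b} ue={q,s}
  n3: def={t} ue={t}
  n4: def={s,w} ue=∅
  n5: def={b,t} ue={q}
  n6: def={q,s} ue={s}
  n7: def={q,t} ue={t}

Backward fixpoint:
  live n0: ∅→{b,q,t}
  live n1: {b,q,t}→{q,s,t}
  live n2: {q,s,t}→{b,q,s,t}
  live n3: {t}→∅
  live n4: {q,t}→{q,s,t}
  live n5: {q,s}→{s,t}
  live n6: {s,t}→{t}
  live n7: {t}→∅

Interfere edges:
  b: {q,s,t}
  q: {b,s,t,w}
  s: {b,q,t,w}
  t: {b,q,s,w}
  w: {q,s,t}

N(b) = ["q", "s", "t"]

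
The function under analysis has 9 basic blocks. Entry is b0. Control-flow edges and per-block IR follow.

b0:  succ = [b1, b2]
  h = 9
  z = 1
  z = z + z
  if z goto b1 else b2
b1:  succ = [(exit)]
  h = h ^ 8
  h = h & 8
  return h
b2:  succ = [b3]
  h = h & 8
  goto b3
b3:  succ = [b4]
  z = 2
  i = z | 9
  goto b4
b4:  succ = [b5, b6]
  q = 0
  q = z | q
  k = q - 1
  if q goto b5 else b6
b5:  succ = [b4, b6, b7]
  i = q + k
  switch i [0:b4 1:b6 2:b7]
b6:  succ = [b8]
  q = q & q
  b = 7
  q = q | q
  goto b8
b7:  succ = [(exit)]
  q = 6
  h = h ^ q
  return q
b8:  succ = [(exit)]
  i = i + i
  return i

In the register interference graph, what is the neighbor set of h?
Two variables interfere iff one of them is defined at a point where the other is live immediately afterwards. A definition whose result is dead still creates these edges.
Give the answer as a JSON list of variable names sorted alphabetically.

def/use:
  b0: def={h,z} ue=∅
  b1: def={h} ue={h}
  b2: def={h} ue={h}
  b3: def={i,z} ue=∅
  b4: def={k,q} ue={z}
  b5: def={i} ue={k,q}
  b6: def={b,q} ue={q}
  b7: def={h,q} ue={h}
  b8: def={i} ue={i}

Backward fixpoint:
  live b0: ∅→{h}
  live b1: {h}→∅
  live b2: {h}→{h}
  live b3: {h}→{h,i,z}
  live b4: {h,i,z}→{h,i,k,q,z}
  live b5: {h,k,q,z}→{h,i,q,z}
  live b6: {i,q}→{i}
  live b7: {h}→∅
  live b8: {i}→∅

Interference:
  b — {i,q}
  h — {i,k,q,z}
  i — {b,h,k,q,z}
  k — {h,i,q,z}
  q — {b,h,i,k,z}
  z — {h,i,k,q}

N(h) = ["i", "k", "q", "z"]

Answer: ["i", "k", "q", "z"]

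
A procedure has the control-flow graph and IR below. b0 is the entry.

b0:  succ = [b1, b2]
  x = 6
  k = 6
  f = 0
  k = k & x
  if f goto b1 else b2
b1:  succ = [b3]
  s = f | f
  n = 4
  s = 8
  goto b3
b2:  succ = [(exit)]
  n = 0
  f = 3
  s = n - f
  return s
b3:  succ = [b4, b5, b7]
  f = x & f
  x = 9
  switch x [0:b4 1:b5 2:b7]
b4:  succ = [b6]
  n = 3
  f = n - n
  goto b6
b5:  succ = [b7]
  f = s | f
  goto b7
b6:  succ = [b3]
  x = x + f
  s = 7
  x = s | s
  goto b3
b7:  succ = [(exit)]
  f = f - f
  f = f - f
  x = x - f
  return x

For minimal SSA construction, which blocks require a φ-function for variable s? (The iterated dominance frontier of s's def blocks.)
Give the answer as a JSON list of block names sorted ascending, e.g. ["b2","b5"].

Answer: ["b3"]

Working:
idom tree: b1←b0 b2←b0 b3←b1 b4←b3 b5←b3 b6←b4 b7←b3
Join-block Dom:
  b3: preds {b1,b6}: {b0,b1} ∩ {b0,b1,b3,b4,b6} = {b0,b1}; idom=b1
  b7: preds {b3,b5}: {b0,b1,b3} ∩ {b0,b1,b3,b5} = {b0,b1,b3}; idom=b3

Frontier:
  join b3 pred b1: · stop@b1
  join b3 pred b6: b6→b4→b3 stop@b1
  join b7 pred b3: · stop@b3
  join b7 pred b5: b5 stop@b3
  b0 → ∅
  b1 → ∅
  b2 → ∅
  b3 → {b3}
  b4 → {b3}
  b5 → {b7}
  b6 → {b3}
  b7 → ∅

φ for s: defs {b1,b2,b6}
  DF⁺ = {b3}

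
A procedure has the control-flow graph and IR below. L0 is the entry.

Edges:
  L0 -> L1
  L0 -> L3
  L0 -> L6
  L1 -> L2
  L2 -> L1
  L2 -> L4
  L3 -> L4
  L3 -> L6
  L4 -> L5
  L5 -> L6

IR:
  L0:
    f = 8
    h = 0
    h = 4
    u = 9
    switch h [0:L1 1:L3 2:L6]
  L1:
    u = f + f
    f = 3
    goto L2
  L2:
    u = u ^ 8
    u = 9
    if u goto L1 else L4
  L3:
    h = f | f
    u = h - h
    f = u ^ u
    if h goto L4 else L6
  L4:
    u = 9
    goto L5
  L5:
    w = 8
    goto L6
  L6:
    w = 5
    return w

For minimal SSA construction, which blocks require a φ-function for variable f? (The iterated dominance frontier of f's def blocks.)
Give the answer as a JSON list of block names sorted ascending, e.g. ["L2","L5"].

Answer: ["L1", "L4", "L6"]

Derivation:
idom tree: L1←L0 L2←L1 L3←L0 L4←L0 L5←L4 L6←L0
Dom∩ at merges:
  L1: preds {L0,L2}: {L0} ∩ {L0,L1,L2} = {L0}; idom=L0
  L4: preds {L2,L3}: {L0,L1,L2} ∩ {L0,L3} = {L0}; idom=L0
  L6: preds {L0,L3,L5}: {L0} ∩ {L0,L3} ∩ {L0,L4,L5} = {L0}; idom=L0

DF derivation:
  join L1 pred L0: · stop@L0
  join L1 pred L2: L2→L1 stop@L0
  join L4 pred L2: L2→L1 stop@L0
  join L4 pred L3: L3 stop@L0
  join L6 pred L0: · stop@L0
  join L6 pred L3: L3 stop@L0
  join L6 pred L5: L5→L4 stop@L0
  DF(L0)=∅
  DF(L1)={L1,L4}
  DF(L2)={L1,L4}
  DF(L3)={L4,L6}
  DF(L4)={L6}
  DF(L5)={L6}
  DF(L6)=∅

φ for f: defs {L0,L1,L3}
  DF⁺ = {L1,L4,L6}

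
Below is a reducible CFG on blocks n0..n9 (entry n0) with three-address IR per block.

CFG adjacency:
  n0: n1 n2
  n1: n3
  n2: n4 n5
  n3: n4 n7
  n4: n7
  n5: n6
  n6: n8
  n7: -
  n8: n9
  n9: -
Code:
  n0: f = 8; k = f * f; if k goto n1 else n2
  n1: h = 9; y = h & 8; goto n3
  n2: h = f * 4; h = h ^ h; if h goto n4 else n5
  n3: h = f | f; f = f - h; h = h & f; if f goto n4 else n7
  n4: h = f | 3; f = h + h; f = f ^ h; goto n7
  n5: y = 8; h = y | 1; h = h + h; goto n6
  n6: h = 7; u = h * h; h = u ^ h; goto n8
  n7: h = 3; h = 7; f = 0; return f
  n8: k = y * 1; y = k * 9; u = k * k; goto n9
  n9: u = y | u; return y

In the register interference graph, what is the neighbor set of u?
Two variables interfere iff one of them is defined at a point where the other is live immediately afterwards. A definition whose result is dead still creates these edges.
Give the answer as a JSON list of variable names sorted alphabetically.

Answer: ["h", "y"]

Working:
Per-block:
  n0 def {f,k} use ∅
  n1 def {h,y} use ∅
  n2 def {h} use {f}
  n3 def {f,h} use {f}
  n4 def {f,h} use {f}
  n5 def {h,y} use ∅
  n6 def {h,u} use ∅
  n7 def {f,h} use ∅
  n8 def {k,u,y} use {y}
  n9 def {u} use {u,y}

Live sets:
  live n0: ∅→{f}
  live n1: {f}→{f}
  live n2: {f}→{f}
  live n3: {f}→{f}
  live n4: {f}→∅
  live n5: ∅→{y}
  live n6: {y}→{y}
  live n7: ∅→∅
  live n8: {y}→{u,y}
  live n9: {u,y}→∅

Conflict graph:
  f↔{h,k,y}
  h↔{f,u,y}
  k↔{f,y}
  u↔{h,y}
  y↔{f,h,k,u}

N(u) = ["h", "y"]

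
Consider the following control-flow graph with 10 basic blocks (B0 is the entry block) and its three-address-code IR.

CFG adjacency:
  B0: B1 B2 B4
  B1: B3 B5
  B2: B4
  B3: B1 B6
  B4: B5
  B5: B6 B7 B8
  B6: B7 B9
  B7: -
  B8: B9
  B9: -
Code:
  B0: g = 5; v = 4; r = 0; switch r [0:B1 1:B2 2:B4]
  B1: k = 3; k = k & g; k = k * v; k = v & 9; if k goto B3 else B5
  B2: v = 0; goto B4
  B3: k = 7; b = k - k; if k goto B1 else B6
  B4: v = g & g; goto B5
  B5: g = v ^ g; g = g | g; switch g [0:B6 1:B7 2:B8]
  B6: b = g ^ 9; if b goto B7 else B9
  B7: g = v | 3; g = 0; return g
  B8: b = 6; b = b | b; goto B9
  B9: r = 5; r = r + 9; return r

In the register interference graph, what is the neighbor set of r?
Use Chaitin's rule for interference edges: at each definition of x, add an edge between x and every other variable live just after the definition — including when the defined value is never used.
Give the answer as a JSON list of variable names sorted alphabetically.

Answer: ["g", "v"]

Working:
Block summaries:
  B0: {g,r,v} / ∅
  B1: {k} / {g,v}
  B2: {v} / ∅
  B3: {b,k} / ∅
  B4: {v} / {g}
  B5: {g} / {g,v}
  B6: {b} / {g}
  B7: {g} / {v}
  B8: {b} / ∅
  B9: {r} / ∅

Backward fixpoint:
  live B0: ∅→{g,v}
  live B1: {g,v}→{g,v}
  live B2: {g}→{g}
  live B3: {g,v}→{g,v}
  live B4: {g}→{g,v}
  live B5: {g,v}→{g,v}
  live B6: {g,v}→{v}
  live B7: {v}→∅
  live B8: ∅→∅
  live B9: ∅→∅

Conflict graph:
  b — {g,k,v}
  g — {b,k,r,v}
  k — {b,g,v}
  r — {g,v}
  v — {b,g,k,r}

N(r) = ["g", "v"]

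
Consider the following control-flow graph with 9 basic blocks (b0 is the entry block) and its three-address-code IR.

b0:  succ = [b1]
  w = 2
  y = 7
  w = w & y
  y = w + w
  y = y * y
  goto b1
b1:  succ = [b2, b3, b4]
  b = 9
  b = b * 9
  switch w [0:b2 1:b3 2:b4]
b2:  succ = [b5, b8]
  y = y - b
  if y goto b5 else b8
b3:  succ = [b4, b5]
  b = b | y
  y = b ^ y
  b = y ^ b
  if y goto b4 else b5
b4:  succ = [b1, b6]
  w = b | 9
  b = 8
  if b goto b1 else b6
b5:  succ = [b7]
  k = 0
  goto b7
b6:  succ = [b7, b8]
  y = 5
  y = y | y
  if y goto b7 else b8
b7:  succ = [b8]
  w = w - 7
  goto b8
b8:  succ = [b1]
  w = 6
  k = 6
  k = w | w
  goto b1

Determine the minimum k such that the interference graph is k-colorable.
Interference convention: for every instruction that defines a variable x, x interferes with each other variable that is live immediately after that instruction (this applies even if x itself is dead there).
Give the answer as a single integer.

Answer: 3

Working:
Block summaries:
  b0: def={w,y} ue=∅
  b1: def={b} ue={w}
  b2: def={y} ue={b,y}
  b3: def={b,y} ue={b,y}
  b4: def={b,w} ue={b}
  b5: def={k} ue=∅
  b6: def={y} ue=∅
  b7: def={w} ue={w}
  b8: def={k,w} ue=∅

Live sets:
  live b0: ∅→{w,y}
  live b1: {w,y}→{b,w,y}
  live b2: {b,w,y}→{w,y}
  live b3: {b,w,y}→{b,w,y}
  live b4: {b,y}→{w,y}
  live b5: {w,y}→{w,y}
  live b6: {w}→{w,y}
  live b7: {w,y}→{y}
  live b8: {y}→{w,y}

Conflict graph:
  b↔{w,y}
  k↔{w,y}
  w↔{b,k,y}
  y↔{b,k,w}

Registers:
  {b,w,y} pairwise interfere (3-clique) ⇒ χ ≥ 3
  assign b→r2 k→r2 w→r0 y→r1 — no edge inside a register ⇒ χ ≤ 3
  χ = 3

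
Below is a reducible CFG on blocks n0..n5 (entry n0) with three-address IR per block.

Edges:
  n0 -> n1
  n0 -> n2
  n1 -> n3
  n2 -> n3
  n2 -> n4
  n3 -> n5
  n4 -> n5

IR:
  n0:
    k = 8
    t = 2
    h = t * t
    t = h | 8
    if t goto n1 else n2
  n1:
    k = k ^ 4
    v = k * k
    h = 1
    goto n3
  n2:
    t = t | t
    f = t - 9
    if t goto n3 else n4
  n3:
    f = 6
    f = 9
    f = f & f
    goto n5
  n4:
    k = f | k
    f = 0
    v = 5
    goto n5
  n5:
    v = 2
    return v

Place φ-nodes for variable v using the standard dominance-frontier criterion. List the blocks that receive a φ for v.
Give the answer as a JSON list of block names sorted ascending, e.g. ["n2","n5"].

Answer: ["n3", "n5"]

Analysis:
idom tree: n1←n0 n2←n0 n3←n0 n4←n2 n5←n0
Join-block Dom:
  n3: preds {n1,n2}: {n0,n1} ∩ {n0,n2} = {n0}; idom=n0
  n5: preds {n3,n4}: {n0,n3} ∩ {n0,n2,n4} = {n0}; idom=n0

DF derivation:
  n3←n1: walk n1 to n0
  n3←n2: walk n2 to n0
  n5←n3: walk n3 to n0
  n5←n4: walk n4→n2 to n0
  n0: DF=∅
  n1: DF={n3}
  n2: DF={n3,n5}
  n3: DF={n5}
  n4: DF={n5}
  n5: DF=∅

φ for v: defs {n1,n4,n5}
  DF⁺ = {n3,n5}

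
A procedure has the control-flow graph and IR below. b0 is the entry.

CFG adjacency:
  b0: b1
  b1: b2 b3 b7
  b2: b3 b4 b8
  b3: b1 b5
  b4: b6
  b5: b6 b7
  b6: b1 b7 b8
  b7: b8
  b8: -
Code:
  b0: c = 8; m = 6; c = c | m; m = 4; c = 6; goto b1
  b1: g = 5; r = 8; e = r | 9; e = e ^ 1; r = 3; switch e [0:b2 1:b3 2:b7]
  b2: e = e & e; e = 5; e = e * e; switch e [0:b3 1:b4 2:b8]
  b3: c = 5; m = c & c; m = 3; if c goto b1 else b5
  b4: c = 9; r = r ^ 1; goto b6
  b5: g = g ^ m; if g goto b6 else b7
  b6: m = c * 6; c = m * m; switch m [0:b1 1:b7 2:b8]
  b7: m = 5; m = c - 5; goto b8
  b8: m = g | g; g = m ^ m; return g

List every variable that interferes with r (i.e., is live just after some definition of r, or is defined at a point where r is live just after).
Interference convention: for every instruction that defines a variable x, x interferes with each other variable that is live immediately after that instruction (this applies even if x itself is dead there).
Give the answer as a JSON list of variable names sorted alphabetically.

Block summaries:
  b0: {c,m} / ∅
  b1: {e,g,r} / ∅
  b2: {e} / {e}
  b3: {c,m} / ∅
  b4: {c,r} / {r}
  b5: {g} / {g,m}
  b6: {c,m} / {c}
  b7: {m} / {c}
  b8: {g,m} / {g}

Live sets:
  live b0: ∅→{c}
  live b1: {c}→{c,e,g,r}
  live b2: {e,g,r}→{g,r}
  live b3: {g}→{c,g,m}
  live b4: {g,r}→{c,g}
  live b5: {c,g,m}→{c,g}
  live b6: {c,g}→{c,g}
  live b7: {c,g}→{g}
  live b8: {g}→∅

Conflict graph:
  c↔{e,g,m,r}
  e↔{c,g,r}
  g↔{c,e,m,r}
  m↔{c,g}
  r↔{c,e,g}

N(r) = ["c", "e", "g"]

Answer: ["c", "e", "g"]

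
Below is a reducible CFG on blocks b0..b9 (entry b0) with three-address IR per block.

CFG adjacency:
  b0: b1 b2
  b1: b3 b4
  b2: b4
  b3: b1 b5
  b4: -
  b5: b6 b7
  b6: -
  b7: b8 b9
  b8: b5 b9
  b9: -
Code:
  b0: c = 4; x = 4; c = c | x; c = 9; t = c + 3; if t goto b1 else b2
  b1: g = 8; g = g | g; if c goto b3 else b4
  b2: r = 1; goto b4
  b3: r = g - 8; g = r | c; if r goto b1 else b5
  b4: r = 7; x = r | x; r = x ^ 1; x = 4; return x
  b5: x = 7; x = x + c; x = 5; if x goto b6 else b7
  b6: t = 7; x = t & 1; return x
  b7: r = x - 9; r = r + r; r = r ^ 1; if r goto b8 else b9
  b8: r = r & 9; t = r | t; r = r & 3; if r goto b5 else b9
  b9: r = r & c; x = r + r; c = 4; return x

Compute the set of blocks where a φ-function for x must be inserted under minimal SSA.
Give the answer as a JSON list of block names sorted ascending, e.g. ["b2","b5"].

Answer: ["b5"]

Working:
idom tree: b1←b0 b2←b0 b3←b1 b4←b0 b5←b3 b6←b5 b7←b5 b8←b7 b9←b7
Join-block Dom:
  b1: preds {b0,b3}: {b0} ∩ {b0,b1,b3} = {b0}; idom=b0
  b4: preds {b1,b2}: {b0,b1} ∩ {b0,b2} = {b0}; idom=b0
  b5: preds {b3,b8}: {b0,b1,b3} ∩ {b0,b1,b3,b5,b7,b8} = {b0,b1,b3}; idom=b3
  b9: preds {b7,b8}: {b0,b1,b3,b5,b7} ∩ {b0,b1,b3,b5,b7,b8} = {b0,b1,b3,b5,b7}; idom=b7

DF walk-up:
  b1←b0: walk · to b0
  b1←b3: walk b3→b1 to b0
  b4←b1: walk b1 to b0
  b4←b2: walk b2 to b0
  b5←b3: walk · to b3
  b5←b8: walk b8→b7→b5 to b3
  b9←b7: walk · to b7
  b9←b8: walk b8 to b7
  DF(b0)=∅
  DF(b1)={b1,b4}
  DF(b2)={b4}
  DF(b3)={b1}
  DF(b4)=∅
  DF(b5)={b5}
  DF(b6)=∅
  DF(b7)={b5}
  DF(b8)={b5,b9}
  DF(b9)=∅

φ for x: defs {b0,b4,b5,b6,b9}
  DF⁺ = {b5}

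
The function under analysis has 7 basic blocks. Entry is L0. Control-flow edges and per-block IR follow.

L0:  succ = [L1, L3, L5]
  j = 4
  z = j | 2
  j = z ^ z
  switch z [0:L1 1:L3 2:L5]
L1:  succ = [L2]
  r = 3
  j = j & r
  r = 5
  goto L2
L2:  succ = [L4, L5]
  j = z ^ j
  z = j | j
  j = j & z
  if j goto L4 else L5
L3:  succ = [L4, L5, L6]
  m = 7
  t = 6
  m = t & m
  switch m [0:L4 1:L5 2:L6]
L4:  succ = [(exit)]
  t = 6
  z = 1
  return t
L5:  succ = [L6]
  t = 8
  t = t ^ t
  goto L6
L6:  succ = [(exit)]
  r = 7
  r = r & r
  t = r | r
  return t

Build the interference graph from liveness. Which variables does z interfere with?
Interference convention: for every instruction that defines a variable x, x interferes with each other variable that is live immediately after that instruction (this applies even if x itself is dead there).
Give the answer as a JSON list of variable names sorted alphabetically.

Answer: ["j", "r", "t"]

Working:
Block summaries:
  L0: {j,z} / ∅
  L1: {j,r} / {j}
  L2: {j,z} / {j,z}
  L3: {m,t} / ∅
  L4: {t,z} / ∅
  L5: {t} / ∅
  L6: {r,t} / ∅

Backward fixpoint:
  L0: in=∅ out={j,z}
  L1: in={j,z} out={j,z}
  L2: in={j,z} out=∅
  L3: in=∅ out=∅
  L4: in=∅ out=∅
  L5: in=∅ out=∅
  L6: in=∅ out=∅

Conflict graph:
  j: {r,z}
  m: {t}
  r: {j,z}
  t: {m,z}
  z: {j,r,t}

N(z) = ["j", "r", "t"]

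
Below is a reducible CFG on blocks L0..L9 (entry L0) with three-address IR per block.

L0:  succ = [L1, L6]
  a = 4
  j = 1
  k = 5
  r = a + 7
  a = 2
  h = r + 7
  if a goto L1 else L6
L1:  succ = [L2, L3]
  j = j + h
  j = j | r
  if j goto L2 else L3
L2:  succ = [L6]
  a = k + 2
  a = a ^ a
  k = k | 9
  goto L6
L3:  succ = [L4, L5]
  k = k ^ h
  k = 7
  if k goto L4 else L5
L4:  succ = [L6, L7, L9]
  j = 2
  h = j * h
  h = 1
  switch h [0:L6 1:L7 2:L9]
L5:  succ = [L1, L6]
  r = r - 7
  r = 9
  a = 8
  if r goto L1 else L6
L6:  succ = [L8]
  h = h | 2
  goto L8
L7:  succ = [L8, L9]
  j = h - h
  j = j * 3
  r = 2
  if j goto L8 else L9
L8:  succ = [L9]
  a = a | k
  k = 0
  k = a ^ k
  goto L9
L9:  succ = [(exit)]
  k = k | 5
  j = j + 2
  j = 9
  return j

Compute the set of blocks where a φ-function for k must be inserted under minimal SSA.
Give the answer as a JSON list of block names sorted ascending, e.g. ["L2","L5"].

idom tree: L1←L0 L2←L1 L3←L1 L4←L3 L5←L3 L6←L0 L7←L4 L8←L0 L9←L0
Dom∩ at merges:
  L1: preds {L0,L5}: {L0} ∩ {L0,L1,L3,L5} = {L0}; idom=L0
  L6: preds {L0,L2,L4,L5}: {L0} ∩ {L0,L1,L2} ∩ {L0,L1,L3,L4} ∩ {L0,L1,L3,L5} = {L0}; idom=L0
  L8: preds {L6,L7}: {L0,L6} ∩ {L0,L1,L3,L4,L7} = {L0}; idom=L0
  L9: preds {L4,L7,L8}: {L0,L1,L3,L4} ∩ {L0,L1,L3,L4,L7} ∩ {L0,L8} = {L0}; idom=L0

DF derivation:
  join L1 pred L0: · stop@L0
  join L1 pred L5: L5→L3→L1 stop@L0
  join L6 pred L0: · stop@L0
  join L6 pred L2: L2→L1 stop@L0
  join L6 pred L4: L4→L3→L1 stop@L0
  join L6 pred L5: L5→L3→L1 stop@L0
  join L8 pred L6: L6 stop@L0
  join L8 pred L7: L7→L4→L3→L1 stop@L0
  join L9 pred L4: L4→L3→L1 stop@L0
  join L9 pred L7: L7→L4→L3→L1 stop@L0
  join L9 pred L8: L8 stop@L0
  DF(L0)=∅
  DF(L1)={L1,L6,L8,L9}
  DF(L2)={L6}
  DF(L3)={L1,L6,L8,L9}
  DF(L4)={L6,L8,L9}
  DF(L5)={L1,L6}
  DF(L6)={L8}
  DF(L7)={L8,L9}
  DF(L8)={L9}
  DF(L9)=∅

φ for k: defs {L0,L2,L3,L8,L9}
  DF⁺ = {L1,L6,L8,L9}

Answer: ["L1", "L6", "L8", "L9"]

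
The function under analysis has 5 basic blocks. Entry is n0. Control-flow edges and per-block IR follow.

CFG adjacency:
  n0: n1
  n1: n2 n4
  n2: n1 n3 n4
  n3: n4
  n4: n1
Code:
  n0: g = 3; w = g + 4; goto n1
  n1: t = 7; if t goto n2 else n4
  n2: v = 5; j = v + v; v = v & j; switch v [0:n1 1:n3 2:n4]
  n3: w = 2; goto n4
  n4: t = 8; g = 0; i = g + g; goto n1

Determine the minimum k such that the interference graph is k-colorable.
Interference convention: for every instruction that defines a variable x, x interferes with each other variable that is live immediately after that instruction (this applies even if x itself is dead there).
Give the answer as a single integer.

Block summaries:
  n0: {g,w} / ∅
  n1: {t} / ∅
  n2: {j,v} / ∅
  n3: {w} / ∅
  n4: {g,i,t} / ∅

Liveness:
  live n0: ∅→∅
  live n1: ∅→∅
  live n2: ∅→∅
  live n3: ∅→∅
  live n4: ∅→∅

Interference:
  g: ∅
  i: ∅
  j: {v}
  t: ∅
  v: {j}
  w: ∅

Registers:
  {j,v} pairwise interfere (2-clique) ⇒ χ ≥ 2
  assign g→r0 i→r0 j→r0 t→r0 v→r1 w→r0 — no edge inside a register ⇒ χ ≤ 2
  χ = 2

Answer: 2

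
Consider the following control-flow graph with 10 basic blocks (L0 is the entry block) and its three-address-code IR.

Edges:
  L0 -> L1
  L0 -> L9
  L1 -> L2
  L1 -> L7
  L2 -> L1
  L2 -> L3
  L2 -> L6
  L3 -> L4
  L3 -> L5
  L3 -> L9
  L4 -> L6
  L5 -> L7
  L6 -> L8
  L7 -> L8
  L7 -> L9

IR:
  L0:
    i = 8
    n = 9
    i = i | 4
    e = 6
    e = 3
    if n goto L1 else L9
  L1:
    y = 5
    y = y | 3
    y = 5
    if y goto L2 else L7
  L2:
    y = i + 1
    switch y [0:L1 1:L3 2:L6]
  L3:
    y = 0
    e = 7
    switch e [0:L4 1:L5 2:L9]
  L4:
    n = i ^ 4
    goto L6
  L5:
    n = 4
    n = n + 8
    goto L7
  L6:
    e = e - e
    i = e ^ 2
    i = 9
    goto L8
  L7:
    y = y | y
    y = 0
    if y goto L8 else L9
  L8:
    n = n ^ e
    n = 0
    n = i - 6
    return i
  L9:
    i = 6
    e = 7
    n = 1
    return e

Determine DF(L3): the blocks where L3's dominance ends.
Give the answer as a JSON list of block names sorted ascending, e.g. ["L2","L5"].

Answer: ["L6", "L7", "L9"]

Derivation:
idom tree: L1←L0 L2←L1 L3←L2 L4←L3 L5←L3 L6←L2 L7←L1 L8←L1 L9←L0
Dom at joins:
  L1: preds {L0,L2}: {L0} ∩ {L0,L1,L2} = {L0}; idom=L0
  L6: preds {L2,L4}: {L0,L1,L2} ∩ {L0,L1,L2,L3,L4} = {L0,L1,L2}; idom=L2
  L7: preds {L1,L5}: {L0,L1} ∩ {L0,L1,L2,L3,L5} = {L0,L1}; idom=L1
  L8: preds {L6,L7}: {L0,L1,L2,L6} ∩ {L0,L1,L7} = {L0,L1}; idom=L1
  L9: preds {L0,L3,L7}: {L0} ∩ {L0,L1,L2,L3} ∩ {L0,L1,L7} = {L0}; idom=L0

DF derivation:
  L1←L0: walk · to L0
  L1←L2: walk L2→L1 to L0
  L6←L2: walk · to L2
  L6←L4: walk L4→L3 to L2
  L7←L1: walk · to L1
  L7←L5: walk L5→L3→L2 to L1
  L8←L6: walk L6→L2 to L1
  L8←L7: walk L7 to L1
  L9←L0: walk · to L0
  L9←L3: walk L3→L2→L1 to L0
  L9←L7: walk L7→L1 to L0
  L0: DF=∅
  L1: DF={L1,L9}
  L2: DF={L1,L7,L8,L9}
  L3: DF={L6,L7,L9}
  L4: DF={L6}
  L5: DF={L7}
  L6: DF={L8}
  L7: DF={L8,L9}
  L8: DF=∅
  L9: DF=∅

DF(L3) = ["L6", "L7", "L9"]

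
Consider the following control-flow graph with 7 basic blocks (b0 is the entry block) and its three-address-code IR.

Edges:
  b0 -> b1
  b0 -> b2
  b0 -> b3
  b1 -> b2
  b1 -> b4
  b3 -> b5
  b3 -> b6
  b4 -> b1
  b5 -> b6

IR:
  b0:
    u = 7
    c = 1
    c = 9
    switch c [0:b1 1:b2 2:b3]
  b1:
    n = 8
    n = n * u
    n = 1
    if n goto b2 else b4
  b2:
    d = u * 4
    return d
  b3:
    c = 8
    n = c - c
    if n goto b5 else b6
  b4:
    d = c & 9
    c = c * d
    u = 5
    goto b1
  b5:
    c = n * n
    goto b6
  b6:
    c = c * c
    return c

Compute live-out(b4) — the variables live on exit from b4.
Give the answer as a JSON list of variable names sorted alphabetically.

Block summaries:
  b0: {c,u} / ∅
  b1: {n} / {u}
  b2: {d} / {u}
  b3: {c,n} / ∅
  b4: {c,d,u} / {c}
  b5: {c} / {n}
  b6: {c} / {c}

Liveness:
  b0 li=∅ lo={c,u}
  b1 li={c,u} lo={c,u}
  b2 li={u} lo=∅
  b3 li=∅ lo={c,n}
  b4 li={c} lo={c,u}
  b5 li={n} lo={c}
  b6 li={c} lo=∅

live-out(b4) = ["c", "u"]

Answer: ["c", "u"]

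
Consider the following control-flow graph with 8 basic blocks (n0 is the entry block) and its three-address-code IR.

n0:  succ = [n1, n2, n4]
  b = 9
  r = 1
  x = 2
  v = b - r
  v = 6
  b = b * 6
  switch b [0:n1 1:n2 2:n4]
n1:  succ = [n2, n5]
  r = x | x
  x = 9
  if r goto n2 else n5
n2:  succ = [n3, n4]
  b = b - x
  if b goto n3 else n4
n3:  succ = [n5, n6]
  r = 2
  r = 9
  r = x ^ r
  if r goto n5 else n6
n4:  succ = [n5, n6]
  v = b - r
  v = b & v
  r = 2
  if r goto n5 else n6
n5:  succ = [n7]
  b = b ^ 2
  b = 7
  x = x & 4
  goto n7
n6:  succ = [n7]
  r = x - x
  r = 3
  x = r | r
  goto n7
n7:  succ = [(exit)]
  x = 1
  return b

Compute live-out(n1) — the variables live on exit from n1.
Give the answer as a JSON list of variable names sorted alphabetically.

def/use:
  n0: {b,r,v,x} / ∅
  n1: {r,x} / {x}
  n2: {b} / {b,x}
  n3: {r} / {x}
  n4: {r,v} / {b,r}
  n5: {b,x} / {b,x}
  n6: {r,x} / {x}
  n7: {x} / {b}

Live sets:
  n0 li=∅ lo={b,r,x}
  n1 li={b,x} lo={b,r,x}
  n2 li={b,r,x} lo={b,r,x}
  n3 li={b,x} lo={b,x}
  n4 li={b,r,x} lo={b,x}
  n5 li={b,x} lo={b}
  n6 li={b,x} lo={b}
  n7 li={b} lo=∅

live-out(n1) = ["b", "r", "x"]

Answer: ["b", "r", "x"]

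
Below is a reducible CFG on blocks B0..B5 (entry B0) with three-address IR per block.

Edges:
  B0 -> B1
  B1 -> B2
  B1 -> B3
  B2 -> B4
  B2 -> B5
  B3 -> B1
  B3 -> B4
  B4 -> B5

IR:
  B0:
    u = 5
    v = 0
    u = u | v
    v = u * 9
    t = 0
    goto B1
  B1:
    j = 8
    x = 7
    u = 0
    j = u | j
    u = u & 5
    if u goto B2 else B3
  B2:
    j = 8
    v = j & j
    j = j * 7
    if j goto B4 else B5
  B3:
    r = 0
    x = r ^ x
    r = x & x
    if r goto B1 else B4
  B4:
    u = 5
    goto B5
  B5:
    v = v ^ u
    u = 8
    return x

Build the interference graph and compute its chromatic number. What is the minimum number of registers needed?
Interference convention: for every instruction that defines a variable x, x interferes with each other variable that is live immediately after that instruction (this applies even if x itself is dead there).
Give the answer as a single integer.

Answer: 4

Derivation:
def/use:
  B0: def={t,u,v} ue=∅
  B1: def={j,u,x} ue=∅
  B2: def={j,v} ue=∅
  B3: def={r,x} ue={x}
  B4: def={u} ue=∅
  B5: def={u,v} ue={u,v,x}

Live sets:
  B0: in=∅ out={v}
  B1: in={v} out={u,v,x}
  B2: in={u,x} out={u,v,x}
  B3: in={v,x} out={v,x}
  B4: in={v,x} out={u,v,x}
  B5: in={u,v,x} out=∅

Interfere edges:
  j: {u,v,x}
  r: {v,x}
  t: {v}
  u: {j,v,x}
  v: {j,r,t,u,x}
  x: {j,r,u,v}

Chromatic number:
  lower bound: {j,u,v,x} mutually conflict ⇒ χ ≥ 4
  4-colouring: c0={v}  c1={t,x}  c2={j,r}  c3={u}
  χ = 4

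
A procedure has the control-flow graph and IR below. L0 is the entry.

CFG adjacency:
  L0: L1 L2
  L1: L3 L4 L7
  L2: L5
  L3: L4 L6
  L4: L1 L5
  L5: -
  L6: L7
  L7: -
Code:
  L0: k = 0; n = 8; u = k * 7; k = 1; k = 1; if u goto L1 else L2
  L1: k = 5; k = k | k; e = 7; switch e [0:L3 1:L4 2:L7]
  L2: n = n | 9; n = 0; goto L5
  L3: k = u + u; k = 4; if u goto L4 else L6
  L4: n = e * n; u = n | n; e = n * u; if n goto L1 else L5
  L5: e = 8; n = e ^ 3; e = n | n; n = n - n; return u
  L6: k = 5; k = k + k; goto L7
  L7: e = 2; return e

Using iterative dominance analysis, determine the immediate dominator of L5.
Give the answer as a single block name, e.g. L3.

idom tree: L1←L0 L2←L0 L3←L1 L4←L1 L5←L0 L6←L3 L7←L1
Join-block Dom:
  L1: preds {L0,L4}: {L0} ∩ {L0,L1,L4} = {L0}; idom=L0
  L4: preds {L1,L3}: {L0,L1} ∩ {L0,L1,L3} = {L0,L1}; idom=L1
  L5: preds {L2,L4}: {L0,L2} ∩ {L0,L1,L4} = {L0}; idom=L0
  L7: preds {L1,L6}: {L0,L1} ∩ {L0,L1,L3,L6} = {L0,L1}; idom=L1

idom(L5) = L0

Answer: L0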